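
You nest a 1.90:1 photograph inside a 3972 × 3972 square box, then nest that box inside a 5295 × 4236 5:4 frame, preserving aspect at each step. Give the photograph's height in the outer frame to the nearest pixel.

First fit — 1.90:1 into 3972×3972 spans the width: 3972.00 × 2090.53.
square in 5295×4236: fills the height, so the intermediate becomes 4236.00 × 4236.00 — a scale of ×1.0665.
So the photograph's height is 2090.53 × 1.0665 ≈ 2229.47.

2229 px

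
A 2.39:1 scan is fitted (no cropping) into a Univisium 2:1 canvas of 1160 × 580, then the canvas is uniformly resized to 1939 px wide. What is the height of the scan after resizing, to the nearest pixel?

At 1160×580 the scan is width-limited, so height = 1160 / 2.390 ≈ 485.36 px.
Resizing to 1939 px wide multiplies everything by 1.6716: 485.36 → 811.30 px.

811 px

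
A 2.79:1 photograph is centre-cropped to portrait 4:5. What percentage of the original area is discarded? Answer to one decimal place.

71.3%

The height stays; only width is cut (since portrait 4:5 is narrower than 2.79:1).
Area ratio = (0.800)/(2.790) = 28.67%; the remaining 71.33% is cropped out.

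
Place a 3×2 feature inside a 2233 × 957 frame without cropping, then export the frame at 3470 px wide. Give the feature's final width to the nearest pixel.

2231 px

In the 2233×957 frame the feature fills the height: width = 957 × 3/2 ≈ 1435.50 px.
Resizing to 3470 px wide multiplies everything by 1.5540: 1435.50 → 2230.71 px.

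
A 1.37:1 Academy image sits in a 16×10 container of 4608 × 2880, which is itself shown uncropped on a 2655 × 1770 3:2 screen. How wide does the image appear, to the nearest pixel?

1.37:1 Academy in 4608×2880: fills the height, so the image is 3945.60 × 2880.00.
The 16×10 canvas is width-limited in 2655×1770, giving 2655.00 × 1659.38; scale factor 0.5762.
Applying the same ×0.5762: 3945.60 → 2273.34.

2273 px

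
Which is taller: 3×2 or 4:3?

3×2 = 1.5 and 4:3 = 1.333; 1.5 > 1.333. The smaller width-to-height ratio is the taller frame.

4:3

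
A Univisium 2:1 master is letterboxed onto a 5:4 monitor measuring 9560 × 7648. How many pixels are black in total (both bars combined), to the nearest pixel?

27418080 pixels

Since 2.000 > 1.250, the master is width-limited.
That makes the image 4780.0000 px tall (9560 × 1/2).
Black = 7648 − 4780.0000 = 2868.0000 px.
That's 2868.0000 × 9560 ≈ 27418080 black pixels.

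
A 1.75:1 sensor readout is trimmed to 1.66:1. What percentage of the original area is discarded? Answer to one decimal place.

5.1%

1.66:1 is narrower than 1.75:1, so the crop keeps the full height and trims the width.
Fraction kept = (1.660)/(1.750) ≈ 94.86%, so 5.14% is lost.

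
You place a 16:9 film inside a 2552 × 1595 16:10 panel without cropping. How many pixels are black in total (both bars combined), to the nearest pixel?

16:9 (1.778) > 16:10 (1.600), so the film fills the width.
The film is 2552 × 9/16 ≈ 1435.5000 px tall.
Black = 1595 − 1435.5000 = 159.5000 px.
Bar area = 159.5000 × 2552 ≈ 407044 px.

407044 pixels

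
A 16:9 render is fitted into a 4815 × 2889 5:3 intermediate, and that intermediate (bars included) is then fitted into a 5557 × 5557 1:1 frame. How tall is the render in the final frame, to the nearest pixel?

3126 px

First fit — 16:9 into 4815×2889 spans the width: 4815.00 × 2708.44.
Second fit — the 5:3 canvas into 5557×5557 spans the width: 5557.00 × 3334.20 (×1.1541 from 4815×2889).
Applying the same ×1.1541: 2708.44 → 3125.81.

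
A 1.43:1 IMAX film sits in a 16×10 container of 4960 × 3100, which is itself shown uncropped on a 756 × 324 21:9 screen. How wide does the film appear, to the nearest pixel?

Inside the 4960×3100 canvas the film is height-limited at 4433.00 × 3100.00.
The 16×10 canvas is height-limited in 756×324, giving 518.40 × 324.00; scale factor 0.1045.
The film scales with it: width 4433.00 × 0.1045 ≈ 463.32.

463 px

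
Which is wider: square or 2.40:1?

square = 1 and 2.4; 2.4 > 1.

2.40:1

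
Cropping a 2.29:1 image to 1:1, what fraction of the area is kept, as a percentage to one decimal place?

Going from 2.29:1 to 1:1 means cutting width while keeping height.
(1.000)/(2.290) ≈ 0.437 of the area survives.

43.7%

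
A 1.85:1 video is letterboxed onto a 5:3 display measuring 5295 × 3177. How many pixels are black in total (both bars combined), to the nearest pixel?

1667066 pixels

Since 1.850 > 1.667, the video is width-limited.
Content height = 5295 / 1.850 ≈ 2862.1622 px.
Black = 3177 − 2862.1622 = 314.8378 px.
Across the 5295-px span: 314.8378 × 5295 ≈ 1667066 px.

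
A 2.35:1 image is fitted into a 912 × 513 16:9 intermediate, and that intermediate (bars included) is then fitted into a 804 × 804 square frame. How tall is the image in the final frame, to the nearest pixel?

2.35:1 in 912×513: fills the width, so the image is 912.00 × 388.09.
Second fit — the 16:9 canvas into 804×804 spans the width: 804.00 × 452.25 (×0.8816 from 912×513).
So the image's height is 388.09 × 0.8816 ≈ 342.13.

342 px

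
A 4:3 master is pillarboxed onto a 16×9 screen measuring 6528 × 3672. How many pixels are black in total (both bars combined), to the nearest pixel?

4:3 is narrower than 16×9, so it spans the full height.
That makes the image 4896.0000 px wide (3672 × 4/3).
6528 − 4896.0000 = 1632.0000 px of bars.
Across the 3672-px span: 1632.0000 × 3672 ≈ 5992704 px.

5992704 pixels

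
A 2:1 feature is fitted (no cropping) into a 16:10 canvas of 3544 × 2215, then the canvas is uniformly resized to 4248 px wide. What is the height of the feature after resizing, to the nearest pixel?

2124 px

At 3544×2215 the feature is width-limited, so height = 3544 × 1/2 ≈ 1772.00 px.
The frame scales by 4248/3544 = 1.1986; 1772.00 × 1.1986 ≈ 2124.00 px.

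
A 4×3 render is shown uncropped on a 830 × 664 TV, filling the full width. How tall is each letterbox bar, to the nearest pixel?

21 px

Content height = 830 × 3/4 ≈ 622.50 px.
Leftover height: 664 − 622.50 = 41.50 px → 20.75 each side.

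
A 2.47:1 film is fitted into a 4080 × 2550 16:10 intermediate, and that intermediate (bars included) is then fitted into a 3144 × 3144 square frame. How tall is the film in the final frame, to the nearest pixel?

1273 px

Inside the 4080×2550 canvas the film is width-limited at 4080.00 × 1651.82.
Second fit — the 16:10 canvas into 3144×3144 spans the width: 3144.00 × 1965.00 (×0.7706 from 4080×2550).
The film scales with it: height 1651.82 × 0.7706 ≈ 1272.87.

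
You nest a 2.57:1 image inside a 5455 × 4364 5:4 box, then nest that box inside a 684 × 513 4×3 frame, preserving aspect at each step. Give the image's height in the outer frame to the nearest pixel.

250 px

First fit — 2.57:1 into 5455×4364 spans the width: 5455.00 × 2122.57.
5:4 in 684×513: fills the height, so the intermediate becomes 641.25 × 513.00 — a scale of ×0.1176.
Applying the same ×0.1176: 2122.57 → 249.51.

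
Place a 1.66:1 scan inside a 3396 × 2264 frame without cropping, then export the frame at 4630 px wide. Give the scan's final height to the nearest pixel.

In the 3396×2264 frame the scan fills the width: height = 3396 / 1.660 ≈ 2045.78 px.
Resizing to 4630 px wide multiplies everything by 1.3634: 2045.78 → 2789.16 px.

2789 px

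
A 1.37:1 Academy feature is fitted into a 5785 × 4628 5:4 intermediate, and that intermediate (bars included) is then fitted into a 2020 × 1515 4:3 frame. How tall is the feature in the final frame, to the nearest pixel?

First fit — 1.37:1 Academy into 5785×4628 spans the width: 5785.00 × 4222.63.
Second fit — the 5:4 canvas into 2020×1515 spans the height: 1893.75 × 1515.00 (×0.3274 from 5785×4628).
The feature scales with it: height 4222.63 × 0.3274 ≈ 1382.30.

1382 px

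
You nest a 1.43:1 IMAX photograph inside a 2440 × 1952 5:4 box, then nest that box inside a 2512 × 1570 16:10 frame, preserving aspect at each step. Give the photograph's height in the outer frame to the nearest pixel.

Inside the 2440×1952 canvas the photograph is width-limited at 2440.00 × 1706.29.
Second fit — the 5:4 canvas into 2512×1570 spans the height: 1962.50 × 1570.00 (×0.8043 from 2440×1952).
Applying the same ×0.8043: 1706.29 → 1372.38.

1372 px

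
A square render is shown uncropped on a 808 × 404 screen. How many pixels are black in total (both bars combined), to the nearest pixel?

Since 1.000 < 2.000, the render is height-limited.
That makes the image 404.0000 px wide (404 × 1/1).
Black = 808 − 404.0000 = 404.0000 px.
Bar area = 404.0000 × 404 ≈ 163216 px.

163216 pixels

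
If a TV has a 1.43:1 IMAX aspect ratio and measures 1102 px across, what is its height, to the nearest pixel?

At 1.43:1 IMAX, 1102 / 1.430 ≈ 770.63.

771 px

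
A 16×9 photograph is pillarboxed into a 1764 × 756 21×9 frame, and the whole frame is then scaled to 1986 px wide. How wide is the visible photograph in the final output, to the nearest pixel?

At 1764×756 the photograph is height-limited, so width = 756 × 16/9 ≈ 1344.00 px.
The frame scales by 1986/1764 = 1.1259; 1344.00 × 1.1259 ≈ 1513.14 px.

1513 px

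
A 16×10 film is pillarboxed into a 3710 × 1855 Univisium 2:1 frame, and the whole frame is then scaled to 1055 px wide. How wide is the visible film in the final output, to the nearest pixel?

At 3710×1855 the film is height-limited, so width = 1855 × 16/10 ≈ 2968.00 px.
The frame scales by 1055/3710 = 0.2844; 2968.00 × 0.2844 ≈ 844.00 px.

844 px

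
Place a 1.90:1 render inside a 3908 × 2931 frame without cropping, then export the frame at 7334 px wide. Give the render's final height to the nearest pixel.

In the 3908×2931 frame the render fills the width: height = 3908 / 1.900 ≈ 2056.84 px.
The frame scales by 7334/3908 = 1.8767; 2056.84 × 1.8767 ≈ 3860.00 px.

3860 px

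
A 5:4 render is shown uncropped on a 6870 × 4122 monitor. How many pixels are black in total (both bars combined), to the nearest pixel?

7079535 pixels

5:4 is narrower than 5:3, so it spans the full height.
Content width = 4122 × 5/4 ≈ 5152.5000 px.
Leftover width: 6870 − 5152.5000 = 1717.5000 px.
Bar area = 1717.5000 × 4122 ≈ 7079535 px.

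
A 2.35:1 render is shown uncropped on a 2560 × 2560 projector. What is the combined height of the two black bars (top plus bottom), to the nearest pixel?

2.35:1 is wider than 1:1, so it spans the full width.
That makes the image 1089.36 px tall (2560 / 2.350).
Leftover height: 2560 − 1089.36 = 1470.64 px.

1471 px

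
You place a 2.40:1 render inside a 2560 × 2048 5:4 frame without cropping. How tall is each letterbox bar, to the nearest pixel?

Since 2.400 > 1.250, the render is width-limited.
Content height = 2560 / 2.400 ≈ 1066.67 px.
2048 − 1066.67 = 981.33 px of bars (490.67 each).

491 px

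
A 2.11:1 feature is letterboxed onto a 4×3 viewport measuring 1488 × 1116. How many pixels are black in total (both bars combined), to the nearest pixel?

611251 pixels

2.11:1 is wider than 4×3, so it spans the full width.
That makes the image 705.2133 px tall (1488 / 2.110).
Leftover height: 1116 − 705.2133 = 410.7867 px.
That's 410.7867 × 1488 ≈ 611251 black pixels.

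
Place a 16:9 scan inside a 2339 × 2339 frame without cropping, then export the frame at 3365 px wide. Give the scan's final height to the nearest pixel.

1893 px

At 2339×2339 the scan is width-limited, so height = 2339 × 9/16 ≈ 1315.69 px.
The frame scales by 3365/2339 = 1.4386; 1315.69 × 1.4386 ≈ 1892.81 px.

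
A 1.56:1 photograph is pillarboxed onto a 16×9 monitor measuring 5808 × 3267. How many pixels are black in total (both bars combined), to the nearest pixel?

2324405 pixels

Since 1.560 < 1.778, the photograph is height-limited.
Content width = 3267 × 1.560 ≈ 5096.5200 px.
Leftover width: 5808 − 5096.5200 = 711.4800 px.
That's 711.4800 × 3267 ≈ 2324405 black pixels.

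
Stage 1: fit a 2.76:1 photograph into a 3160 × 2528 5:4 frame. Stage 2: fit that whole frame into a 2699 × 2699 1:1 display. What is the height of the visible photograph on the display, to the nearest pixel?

2.76:1 in 3160×2528: fills the width, so the photograph is 3160.00 × 1144.93.
The 5:4 canvas is width-limited in 2699×2699, giving 2699.00 × 2159.20; scale factor 0.8541.
Applying the same ×0.8541: 1144.93 → 977.90.

978 px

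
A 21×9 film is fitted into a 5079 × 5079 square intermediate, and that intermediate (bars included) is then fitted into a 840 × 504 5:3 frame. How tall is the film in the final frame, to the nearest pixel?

Inside the 5079×5079 canvas the film is width-limited at 5079.00 × 2176.71.
Second fit — the square canvas into 840×504 spans the height: 504.00 × 504.00 (×0.0992 from 5079×5079).
The film scales with it: height 2176.71 × 0.0992 ≈ 216.00.

216 px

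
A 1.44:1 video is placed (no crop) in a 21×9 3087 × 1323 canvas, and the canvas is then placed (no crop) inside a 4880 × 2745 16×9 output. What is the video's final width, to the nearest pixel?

3012 px

Inside the 3087×1323 canvas the video is height-limited at 1905.12 × 1323.00.
21×9 in 4880×2745: fills the width, so the intermediate becomes 4880.00 × 2091.43 — a scale of ×1.5808.
The video scales with it: width 1905.12 × 1.5808 ≈ 3011.66.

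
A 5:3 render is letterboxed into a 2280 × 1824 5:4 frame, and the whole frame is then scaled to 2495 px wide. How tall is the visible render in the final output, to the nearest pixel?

1497 px

At 2280×1824 the render is width-limited, so height = 2280 × 3/5 ≈ 1368.00 px.
The frame scales by 2495/2280 = 1.0943; 1368.00 × 1.0943 ≈ 1497.00 px.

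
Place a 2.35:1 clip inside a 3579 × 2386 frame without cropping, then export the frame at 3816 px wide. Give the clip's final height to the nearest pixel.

At 3579×2386 the clip is width-limited, so height = 3579 / 2.350 ≈ 1522.98 px.
Scaling 3579 → 3816 is ×1.0662, so the height becomes 1522.98 × 1.0662 ≈ 1623.83 px.

1624 px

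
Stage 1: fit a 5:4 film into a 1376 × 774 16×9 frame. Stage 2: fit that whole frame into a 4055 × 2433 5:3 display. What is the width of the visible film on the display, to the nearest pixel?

5:4 in 1376×774: fills the height, so the film is 967.50 × 774.00.
The 16×9 canvas is width-limited in 4055×2433, giving 4055.00 × 2280.94; scale factor 2.9469.
Applying the same ×2.9469: 967.50 → 2851.17.

2851 px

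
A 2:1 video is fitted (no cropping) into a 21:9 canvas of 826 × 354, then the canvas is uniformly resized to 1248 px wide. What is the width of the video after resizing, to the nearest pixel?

In the 826×354 frame the video fills the height: width = 354 × 2/1 ≈ 708.00 px.
Scaling 826 → 1248 is ×1.5109, so the width becomes 708.00 × 1.5109 ≈ 1069.71 px.

1070 px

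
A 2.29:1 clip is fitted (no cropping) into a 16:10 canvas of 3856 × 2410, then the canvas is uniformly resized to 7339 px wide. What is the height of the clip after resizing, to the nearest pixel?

At 3856×2410 the clip is width-limited, so height = 3856 / 2.290 ≈ 1683.84 px.
Scaling 3856 → 7339 is ×1.9033, so the height becomes 1683.84 × 1.9033 ≈ 3204.80 px.

3205 px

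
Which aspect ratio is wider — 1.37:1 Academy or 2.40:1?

2.40:1

1.37 and 2.4; 2.4 > 1.37.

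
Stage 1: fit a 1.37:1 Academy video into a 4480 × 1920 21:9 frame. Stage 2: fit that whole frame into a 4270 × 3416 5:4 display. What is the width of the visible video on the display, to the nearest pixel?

2507 px

First fit — 1.37:1 Academy into 4480×1920 spans the height: 2630.40 × 1920.00.
Second fit — the 21:9 canvas into 4270×3416 spans the width: 4270.00 × 1830.00 (×0.9531 from 4480×1920).
So the video's width is 2630.40 × 0.9531 ≈ 2507.10.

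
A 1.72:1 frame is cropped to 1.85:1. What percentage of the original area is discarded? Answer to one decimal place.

7.0%

The width stays; only height is cut (since 1.85:1 is wider than 1.72:1).
Fraction kept = (1.720)/(1.850) ≈ 92.97%, so 7.03% is lost.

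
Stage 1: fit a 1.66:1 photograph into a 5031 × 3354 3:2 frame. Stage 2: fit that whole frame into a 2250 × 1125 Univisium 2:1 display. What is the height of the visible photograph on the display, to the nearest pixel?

First fit — 1.66:1 into 5031×3354 spans the width: 5031.00 × 3030.72.
3:2 in 2250×1125: fills the height, so the intermediate becomes 1687.50 × 1125.00 — a scale of ×0.3354.
So the photograph's height is 3030.72 × 0.3354 ≈ 1016.57.

1017 px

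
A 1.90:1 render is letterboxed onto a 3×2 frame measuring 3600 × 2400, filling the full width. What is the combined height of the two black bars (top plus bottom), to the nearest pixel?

505 px

The render is 3600 / 1.900 ≈ 1894.74 px tall.
2400 − 1894.74 = 505.26 px of bars.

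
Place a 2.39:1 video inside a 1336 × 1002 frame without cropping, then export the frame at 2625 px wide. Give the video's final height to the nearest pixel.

Fitted into 1336×1002, the video spans the width; its height is 1336 / 2.390 ≈ 559.00 px.
The frame scales by 2625/1336 = 1.9648; 559.00 × 1.9648 ≈ 1098.33 px.

1098 px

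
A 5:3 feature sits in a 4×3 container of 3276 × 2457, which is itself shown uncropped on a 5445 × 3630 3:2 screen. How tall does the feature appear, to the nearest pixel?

Inside the 3276×2457 canvas the feature is width-limited at 3276.00 × 1965.60.
4×3 in 5445×3630: fills the height, so the intermediate becomes 4840.00 × 3630.00 — a scale of ×1.4774.
Applying the same ×1.4774: 1965.60 → 2904.00.

2904 px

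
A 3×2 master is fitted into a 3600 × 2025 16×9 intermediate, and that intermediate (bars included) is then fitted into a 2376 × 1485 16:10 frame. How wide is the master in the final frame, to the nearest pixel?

Inside the 3600×2025 canvas the master is height-limited at 3037.50 × 2025.00.
The 16×9 canvas is width-limited in 2376×1485, giving 2376.00 × 1336.50; scale factor 0.6600.
So the master's width is 3037.50 × 0.6600 ≈ 2004.75.

2005 px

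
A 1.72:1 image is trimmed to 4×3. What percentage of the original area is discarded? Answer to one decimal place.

22.5%

Going from 1.72:1 to 4×3 means cutting width while keeping height.
Area ratio = (1.333)/(1.720) = 77.52%; the remaining 22.48% is cropped out.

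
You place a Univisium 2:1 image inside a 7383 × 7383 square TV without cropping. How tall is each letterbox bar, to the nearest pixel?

Univisium 2:1 is wider than square, so it spans the full width.
Content height = 7383 × 1/2 ≈ 3691.50 px.
Black = 7383 − 3691.50 = 3691.50 px, or 1845.75 per bar.

1846 px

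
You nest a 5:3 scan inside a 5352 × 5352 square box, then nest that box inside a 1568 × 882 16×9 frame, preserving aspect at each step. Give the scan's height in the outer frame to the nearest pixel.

First fit — 5:3 into 5352×5352 spans the width: 5352.00 × 3211.20.
Second fit — the square canvas into 1568×882 spans the height: 882.00 × 882.00 (×0.1648 from 5352×5352).
The scan scales with it: height 3211.20 × 0.1648 ≈ 529.20.

529 px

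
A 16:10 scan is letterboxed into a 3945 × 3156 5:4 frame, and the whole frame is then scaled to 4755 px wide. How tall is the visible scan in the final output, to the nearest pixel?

Fitted into 3945×3156, the scan spans the width; its height is 3945 × 10/16 ≈ 2465.62 px.
The frame scales by 4755/3945 = 1.2053; 2465.62 × 1.2053 ≈ 2971.88 px.

2972 px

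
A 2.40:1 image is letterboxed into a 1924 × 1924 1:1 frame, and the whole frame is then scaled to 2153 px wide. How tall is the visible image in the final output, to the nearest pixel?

897 px

At 1924×1924 the image is width-limited, so height = 1924 / 2.400 ≈ 801.67 px.
Resizing to 2153 px wide multiplies everything by 1.1190: 801.67 → 897.08 px.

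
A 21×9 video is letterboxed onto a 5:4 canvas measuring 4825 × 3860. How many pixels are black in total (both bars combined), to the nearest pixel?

21×9 is wider than 5:4, so it spans the full width.
Content height = 4825 × 9/21 ≈ 2067.8571 px.
3860 − 2067.8571 = 1792.1429 px of bars.
That's 1792.1429 × 4825 ≈ 8647089 black pixels.

8647089 pixels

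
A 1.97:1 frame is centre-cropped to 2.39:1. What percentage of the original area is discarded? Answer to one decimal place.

The width stays; only height is cut (since 2.39:1 is wider than 1.97:1).
Fraction kept = (1.970)/(2.390) ≈ 82.43%, so 17.57% is lost.

17.6%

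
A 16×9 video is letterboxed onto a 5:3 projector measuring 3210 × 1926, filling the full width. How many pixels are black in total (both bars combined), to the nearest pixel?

386404 pixels

Content height = 3210 × 9/16 ≈ 1805.6250 px.
Black = 1926 − 1805.6250 = 120.3750 px.
That's 120.3750 × 3210 ≈ 386404 black pixels.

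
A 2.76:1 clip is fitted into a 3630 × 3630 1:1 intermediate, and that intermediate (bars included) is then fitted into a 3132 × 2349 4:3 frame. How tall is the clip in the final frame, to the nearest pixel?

First fit — 2.76:1 into 3630×3630 spans the width: 3630.00 × 1315.22.
Second fit — the 1:1 canvas into 3132×2349 spans the height: 2349.00 × 2349.00 (×0.6471 from 3630×3630).
The clip scales with it: height 1315.22 × 0.6471 ≈ 851.09.

851 px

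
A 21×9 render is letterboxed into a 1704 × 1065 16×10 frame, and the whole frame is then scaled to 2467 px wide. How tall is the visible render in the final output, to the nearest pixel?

At 1704×1065 the render is width-limited, so height = 1704 × 9/21 ≈ 730.29 px.
Scaling 1704 → 2467 is ×1.4478, so the height becomes 730.29 × 1.4478 ≈ 1057.29 px.

1057 px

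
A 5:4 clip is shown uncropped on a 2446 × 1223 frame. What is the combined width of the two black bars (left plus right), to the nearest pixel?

5:4 (1.250) < 2:1 (2.000), so the clip fills the height.
That makes the image 1528.75 px wide (1223 × 5/4).
Black = 2446 − 1528.75 = 917.25 px.

917 px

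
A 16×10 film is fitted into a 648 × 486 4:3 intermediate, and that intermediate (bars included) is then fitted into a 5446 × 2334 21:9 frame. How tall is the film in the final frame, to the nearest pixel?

1945 px

Inside the 648×486 canvas the film is width-limited at 648.00 × 405.00.
The 4:3 canvas is height-limited in 5446×2334, giving 3112.00 × 2334.00; scale factor 4.8025.
The film scales with it: height 405.00 × 4.8025 ≈ 1945.00.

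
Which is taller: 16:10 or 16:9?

16:10

16:10 = 1.6 and 16:9 = 1.778; 1.778 > 1.6. The smaller width-to-height ratio is the taller frame.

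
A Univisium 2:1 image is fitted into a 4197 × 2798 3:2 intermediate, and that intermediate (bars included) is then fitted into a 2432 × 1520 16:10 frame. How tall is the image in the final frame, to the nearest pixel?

1140 px

First fit — Univisium 2:1 into 4197×2798 spans the width: 4197.00 × 2098.50.
The 3:2 canvas is height-limited in 2432×1520, giving 2280.00 × 1520.00; scale factor 0.5432.
So the image's height is 2098.50 × 0.5432 ≈ 1140.00.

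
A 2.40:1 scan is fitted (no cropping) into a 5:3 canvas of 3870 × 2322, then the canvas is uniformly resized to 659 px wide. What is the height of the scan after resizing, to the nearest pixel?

275 px

At 3870×2322 the scan is width-limited, so height = 3870 / 2.400 ≈ 1612.50 px.
Scaling 3870 → 659 is ×0.1703, so the height becomes 1612.50 × 0.1703 ≈ 274.58 px.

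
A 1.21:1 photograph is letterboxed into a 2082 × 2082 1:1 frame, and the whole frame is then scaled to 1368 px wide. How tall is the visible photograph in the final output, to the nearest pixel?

Fitted into 2082×2082, the photograph spans the width; its height is 2082 / 1.210 ≈ 1720.66 px.
Scaling 2082 → 1368 is ×0.6571, so the height becomes 1720.66 × 0.6571 ≈ 1130.58 px.

1131 px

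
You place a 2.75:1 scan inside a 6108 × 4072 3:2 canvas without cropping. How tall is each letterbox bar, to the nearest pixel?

925 px

2.75:1 is wider than 3:2, so it spans the full width.
That makes the image 2221.09 px tall (6108 / 2.750).
Leftover height: 4072 − 2221.09 = 1850.91 px → 925.45 each side.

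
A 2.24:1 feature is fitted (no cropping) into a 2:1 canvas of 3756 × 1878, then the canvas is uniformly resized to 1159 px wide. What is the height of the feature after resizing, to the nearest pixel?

Fitted into 3756×1878, the feature spans the width; its height is 3756 / 2.240 ≈ 1676.79 px.
Scaling 3756 → 1159 is ×0.3086, so the height becomes 1676.79 × 0.3086 ≈ 517.41 px.

517 px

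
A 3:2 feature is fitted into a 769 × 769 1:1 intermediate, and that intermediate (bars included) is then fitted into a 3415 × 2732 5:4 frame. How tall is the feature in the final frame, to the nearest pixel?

Inside the 769×769 canvas the feature is width-limited at 769.00 × 512.67.
The 1:1 canvas is height-limited in 3415×2732, giving 2732.00 × 2732.00; scale factor 3.5527.
Applying the same ×3.5527: 512.67 → 1821.33.

1821 px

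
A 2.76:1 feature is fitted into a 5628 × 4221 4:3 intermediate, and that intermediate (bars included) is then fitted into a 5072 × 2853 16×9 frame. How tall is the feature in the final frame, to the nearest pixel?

Inside the 5628×4221 canvas the feature is width-limited at 5628.00 × 2039.13.
The 4:3 canvas is height-limited in 5072×2853, giving 3804.00 × 2853.00; scale factor 0.6759.
The feature scales with it: height 2039.13 × 0.6759 ≈ 1378.26.

1378 px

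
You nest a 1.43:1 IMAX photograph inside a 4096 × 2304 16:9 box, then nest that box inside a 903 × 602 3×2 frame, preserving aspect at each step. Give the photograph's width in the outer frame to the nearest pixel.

First fit — 1.43:1 IMAX into 4096×2304 spans the height: 3294.72 × 2304.00.
16:9 in 903×602: fills the width, so the intermediate becomes 903.00 × 507.94 — a scale of ×0.2205.
Applying the same ×0.2205: 3294.72 → 726.35.

726 px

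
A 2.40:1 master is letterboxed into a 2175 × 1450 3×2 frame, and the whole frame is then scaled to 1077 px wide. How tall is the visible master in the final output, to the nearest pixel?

449 px

In the 2175×1450 frame the master fills the width: height = 2175 / 2.400 ≈ 906.25 px.
The frame scales by 1077/2175 = 0.4952; 906.25 × 0.4952 ≈ 448.75 px.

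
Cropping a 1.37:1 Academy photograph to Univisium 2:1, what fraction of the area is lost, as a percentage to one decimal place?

Univisium 2:1 is wider than 1.37:1 Academy, so the crop keeps the full width and trims the height.
Fraction kept = (1.370)/(2.000) ≈ 68.50%, so 31.50% is lost.

31.5%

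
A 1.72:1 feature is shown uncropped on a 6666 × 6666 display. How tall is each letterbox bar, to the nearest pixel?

Since 1.720 > 1.000, the feature is width-limited.
Content height = 6666 / 1.720 ≈ 3875.58 px.
Leftover height: 6666 − 3875.58 = 2790.42 px → 1395.21 each side.

1395 px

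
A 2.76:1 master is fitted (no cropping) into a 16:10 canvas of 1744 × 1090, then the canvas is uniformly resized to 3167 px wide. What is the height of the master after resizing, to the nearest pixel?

In the 1744×1090 frame the master fills the width: height = 1744 / 2.760 ≈ 631.88 px.
Resizing to 3167 px wide multiplies everything by 1.8159: 631.88 → 1147.46 px.

1147 px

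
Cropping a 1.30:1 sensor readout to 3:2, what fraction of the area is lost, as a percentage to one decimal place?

13.3%

Going from 1.30:1 to 3:2 means cutting height while keeping width.
Fraction kept = (1.300)/(1.500) ≈ 86.67%, so 13.33% is lost.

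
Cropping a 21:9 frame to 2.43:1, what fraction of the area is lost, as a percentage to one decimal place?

4.0%

The width stays; only height is cut (since 2.43:1 is wider than 21:9).
Area ratio = (2.333)/(2.430) = 96.02%; the remaining 3.98% is cropped out.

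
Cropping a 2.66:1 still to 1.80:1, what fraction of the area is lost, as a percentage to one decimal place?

1.80:1 is narrower than 2.66:1, so the crop keeps the full height and trims the width.
Fraction kept = (1.800)/(2.660) ≈ 67.67%, so 32.33% is lost.

32.3%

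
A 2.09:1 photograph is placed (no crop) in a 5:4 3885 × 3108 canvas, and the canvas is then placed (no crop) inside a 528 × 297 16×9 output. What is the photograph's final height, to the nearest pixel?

2.09:1 in 3885×3108: fills the width, so the photograph is 3885.00 × 1858.85.
The 5:4 canvas is height-limited in 528×297, giving 371.25 × 297.00; scale factor 0.0956.
So the photograph's height is 1858.85 × 0.0956 ≈ 177.63.

178 px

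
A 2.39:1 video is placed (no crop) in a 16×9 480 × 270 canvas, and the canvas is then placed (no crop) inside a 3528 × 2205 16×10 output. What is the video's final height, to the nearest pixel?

1476 px

Inside the 480×270 canvas the video is width-limited at 480.00 × 200.84.
The 16×9 canvas is width-limited in 3528×2205, giving 3528.00 × 1984.50; scale factor 7.3500.
So the video's height is 200.84 × 7.3500 ≈ 1476.15.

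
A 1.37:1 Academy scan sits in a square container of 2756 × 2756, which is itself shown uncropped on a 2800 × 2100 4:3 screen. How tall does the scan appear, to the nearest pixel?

1533 px

Inside the 2756×2756 canvas the scan is width-limited at 2756.00 × 2011.68.
square in 2800×2100: fills the height, so the intermediate becomes 2100.00 × 2100.00 — a scale of ×0.7620.
So the scan's height is 2011.68 × 0.7620 ≈ 1532.85.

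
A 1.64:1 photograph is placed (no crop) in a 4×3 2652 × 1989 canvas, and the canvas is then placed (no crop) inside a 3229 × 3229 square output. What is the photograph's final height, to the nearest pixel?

1969 px

Inside the 2652×1989 canvas the photograph is width-limited at 2652.00 × 1617.07.
The 4×3 canvas is width-limited in 3229×3229, giving 3229.00 × 2421.75; scale factor 1.2176.
The photograph scales with it: height 1617.07 × 1.2176 ≈ 1968.90.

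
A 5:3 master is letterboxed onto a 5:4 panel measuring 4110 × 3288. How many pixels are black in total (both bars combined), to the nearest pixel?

5:3 is wider than 5:4, so it spans the full width.
That makes the image 2466.0000 px tall (4110 × 3/5).
Leftover height: 3288 − 2466.0000 = 822.0000 px.
Bar area = 822.0000 × 4110 ≈ 3378420 px.

3378420 pixels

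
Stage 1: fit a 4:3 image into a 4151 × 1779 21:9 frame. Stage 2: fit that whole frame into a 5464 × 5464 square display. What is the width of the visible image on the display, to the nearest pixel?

Inside the 4151×1779 canvas the image is height-limited at 2372.00 × 1779.00.
The 21:9 canvas is width-limited in 5464×5464, giving 5464.00 × 2341.71; scale factor 1.3163.
The image scales with it: width 2372.00 × 1.3163 ≈ 3122.29.

3122 px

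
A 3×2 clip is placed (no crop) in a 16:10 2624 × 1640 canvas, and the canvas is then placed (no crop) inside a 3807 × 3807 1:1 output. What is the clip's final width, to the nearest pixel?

Inside the 2624×1640 canvas the clip is height-limited at 2460.00 × 1640.00.
The 16:10 canvas is width-limited in 3807×3807, giving 3807.00 × 2379.38; scale factor 1.4508.
Applying the same ×1.4508: 2460.00 → 3569.06.

3569 px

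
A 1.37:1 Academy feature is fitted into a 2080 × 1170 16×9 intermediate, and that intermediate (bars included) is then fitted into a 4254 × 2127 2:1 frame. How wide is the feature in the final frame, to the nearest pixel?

2914 px

First fit — 1.37:1 Academy into 2080×1170 spans the height: 1602.90 × 1170.00.
Second fit — the 16×9 canvas into 4254×2127 spans the height: 3781.33 × 2127.00 (×1.8179 from 2080×1170).
The feature scales with it: width 1602.90 × 1.8179 ≈ 2913.99.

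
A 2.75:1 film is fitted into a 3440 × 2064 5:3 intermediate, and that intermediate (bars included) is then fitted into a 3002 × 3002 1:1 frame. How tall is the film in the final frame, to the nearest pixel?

1092 px

Inside the 3440×2064 canvas the film is width-limited at 3440.00 × 1250.91.
Second fit — the 5:3 canvas into 3002×3002 spans the width: 3002.00 × 1801.20 (×0.8727 from 3440×2064).
The film scales with it: height 1250.91 × 0.8727 ≈ 1091.64.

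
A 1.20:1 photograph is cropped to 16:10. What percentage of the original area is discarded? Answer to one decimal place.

Going from 1.20:1 to 16:10 means cutting height while keeping width.
(1.200)/(1.600) ≈ 0.750 of the area survives, leaving 25.00% discarded.

25.0%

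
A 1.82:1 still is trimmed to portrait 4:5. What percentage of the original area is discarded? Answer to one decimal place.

portrait 4:5 is narrower than 1.82:1, so the crop keeps the full height and trims the width.
Area ratio = (0.800)/(1.820) = 43.96%; the remaining 56.04% is cropped out.

56.0%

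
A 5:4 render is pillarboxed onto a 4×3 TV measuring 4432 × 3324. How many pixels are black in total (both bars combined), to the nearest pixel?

920748 pixels

5:4 is narrower than 4×3, so it spans the full height.
That makes the image 4155.0000 px wide (3324 × 5/4).
4432 − 4155.0000 = 277.0000 px of bars.
Bar area = 277.0000 × 3324 ≈ 920748 px.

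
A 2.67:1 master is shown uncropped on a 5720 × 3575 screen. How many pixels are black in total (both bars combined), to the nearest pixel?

2.67:1 is wider than 16:10, so it spans the full width.
That makes the image 2142.3221 px tall (5720 / 2.670).
Black = 3575 − 2142.3221 = 1432.6779 px.
That's 1432.6779 × 5720 ≈ 8194918 black pixels.

8194918 pixels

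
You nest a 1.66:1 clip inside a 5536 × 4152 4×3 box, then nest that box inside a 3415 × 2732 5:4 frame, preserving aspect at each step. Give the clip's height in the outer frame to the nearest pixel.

2057 px

1.66:1 in 5536×4152: fills the width, so the clip is 5536.00 × 3334.94.
4×3 in 3415×2732: fills the width, so the intermediate becomes 3415.00 × 2561.25 — a scale of ×0.6169.
So the clip's height is 3334.94 × 0.6169 ≈ 2057.23.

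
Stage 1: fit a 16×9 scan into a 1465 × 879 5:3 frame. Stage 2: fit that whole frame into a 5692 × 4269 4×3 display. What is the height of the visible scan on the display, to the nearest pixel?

3202 px

16×9 in 1465×879: fills the width, so the scan is 1465.00 × 824.06.
The 5:3 canvas is width-limited in 5692×4269, giving 5692.00 × 3415.20; scale factor 3.8853.
So the scan's height is 824.06 × 3.8853 ≈ 3201.75.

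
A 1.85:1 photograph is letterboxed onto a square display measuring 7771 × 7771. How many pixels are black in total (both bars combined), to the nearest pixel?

27746040 pixels

1.85:1 (1.850) > square (1.000), so the photograph fills the width.
The photograph is 7771 / 1.850 ≈ 4200.5405 px tall.
Black = 7771 − 4200.5405 = 3570.4595 px.
Across the 7771-px span: 3570.4595 × 7771 ≈ 27746040 px.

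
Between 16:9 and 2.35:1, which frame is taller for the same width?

16:9

16:9 = 1.778 and 2.35; 2.35 > 1.778. The smaller width-to-height ratio is the taller frame.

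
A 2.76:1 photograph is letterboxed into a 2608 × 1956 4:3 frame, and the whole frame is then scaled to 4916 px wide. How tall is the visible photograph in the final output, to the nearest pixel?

1781 px

Fitted into 2608×1956, the photograph spans the width; its height is 2608 / 2.760 ≈ 944.93 px.
The frame scales by 4916/2608 = 1.8850; 944.93 × 1.8850 ≈ 1781.16 px.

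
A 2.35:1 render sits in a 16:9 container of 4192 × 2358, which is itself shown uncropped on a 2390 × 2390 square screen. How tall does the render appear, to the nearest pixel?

Inside the 4192×2358 canvas the render is width-limited at 4192.00 × 1783.83.
Second fit — the 16:9 canvas into 2390×2390 spans the width: 2390.00 × 1344.38 (×0.5701 from 4192×2358).
The render scales with it: height 1783.83 × 0.5701 ≈ 1017.02.

1017 px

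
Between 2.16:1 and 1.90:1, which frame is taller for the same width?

2.16 and 1.9; 2.16 > 1.9. The smaller width-to-height ratio is the taller frame.

1.90:1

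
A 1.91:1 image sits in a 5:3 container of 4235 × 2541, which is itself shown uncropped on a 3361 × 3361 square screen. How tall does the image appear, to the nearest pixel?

1760 px

Inside the 4235×2541 canvas the image is width-limited at 4235.00 × 2217.28.
The 5:3 canvas is width-limited in 3361×3361, giving 3361.00 × 2016.60; scale factor 0.7936.
So the image's height is 2217.28 × 0.7936 ≈ 1759.69.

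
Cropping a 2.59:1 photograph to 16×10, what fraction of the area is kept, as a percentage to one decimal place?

The height stays; only width is cut (since 16×10 is narrower than 2.59:1).
Fraction kept = (1.600)/(2.590) ≈ 61.78%.

61.8%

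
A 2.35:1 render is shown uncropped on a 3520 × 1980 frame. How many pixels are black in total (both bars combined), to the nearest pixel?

2.35:1 is wider than 16×9, so it spans the full width.
Content height = 3520 / 2.350 ≈ 1497.8723 px.
Leftover height: 1980 − 1497.8723 = 482.1277 px.
That's 482.1277 × 3520 ≈ 1697089 black pixels.

1697089 pixels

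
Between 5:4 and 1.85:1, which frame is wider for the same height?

5:4 = 1.25 and 1.85; 1.85 > 1.25.

1.85:1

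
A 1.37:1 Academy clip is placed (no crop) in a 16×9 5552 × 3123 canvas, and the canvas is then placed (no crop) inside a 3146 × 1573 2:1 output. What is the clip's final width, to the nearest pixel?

2155 px

1.37:1 Academy in 5552×3123: fills the height, so the clip is 4278.51 × 3123.00.
Second fit — the 16×9 canvas into 3146×1573 spans the height: 2796.44 × 1573.00 (×0.5037 from 5552×3123).
So the clip's width is 4278.51 × 0.5037 ≈ 2155.01.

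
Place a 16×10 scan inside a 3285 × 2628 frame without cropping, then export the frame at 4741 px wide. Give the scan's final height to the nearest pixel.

2963 px

At 3285×2628 the scan is width-limited, so height = 3285 × 10/16 ≈ 2053.12 px.
Resizing to 4741 px wide multiplies everything by 1.4432: 2053.12 → 2963.12 px.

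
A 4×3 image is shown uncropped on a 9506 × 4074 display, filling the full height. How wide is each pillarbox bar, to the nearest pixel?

That makes the image 5432.00 px wide (4074 × 4/3).
9506 − 5432.00 = 4074.00 px of bars (2037.00 each).

2037 px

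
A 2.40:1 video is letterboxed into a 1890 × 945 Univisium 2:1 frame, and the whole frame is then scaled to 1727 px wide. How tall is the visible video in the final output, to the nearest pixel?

At 1890×945 the video is width-limited, so height = 1890 / 2.400 ≈ 787.50 px.
Scaling 1890 → 1727 is ×0.9138, so the height becomes 787.50 × 0.9138 ≈ 719.58 px.

720 px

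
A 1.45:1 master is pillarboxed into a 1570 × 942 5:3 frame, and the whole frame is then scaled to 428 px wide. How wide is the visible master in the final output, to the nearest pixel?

Fitted into 1570×942, the master spans the height; its width is 942 × 1.450 ≈ 1365.90 px.
Scaling 1570 → 428 is ×0.2726, so the width becomes 1365.90 × 0.2726 ≈ 372.36 px.

372 px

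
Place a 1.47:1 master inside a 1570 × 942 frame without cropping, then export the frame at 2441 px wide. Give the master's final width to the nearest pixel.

Fitted into 1570×942, the master spans the height; its width is 942 × 1.470 ≈ 1384.74 px.
Scaling 1570 → 2441 is ×1.5548, so the width becomes 1384.74 × 1.5548 ≈ 2152.96 px.

2153 px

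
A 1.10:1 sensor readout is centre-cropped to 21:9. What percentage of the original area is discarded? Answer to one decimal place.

52.9%

Going from 1.10:1 to 21:9 means cutting height while keeping width.
Area ratio = (1.100)/(2.333) = 47.14%; the remaining 52.86% is cropped out.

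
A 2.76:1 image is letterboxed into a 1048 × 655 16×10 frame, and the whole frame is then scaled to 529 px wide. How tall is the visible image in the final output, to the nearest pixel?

Fitted into 1048×655, the image spans the width; its height is 1048 / 2.760 ≈ 379.71 px.
Resizing to 529 px wide multiplies everything by 0.5048: 379.71 → 191.67 px.

192 px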